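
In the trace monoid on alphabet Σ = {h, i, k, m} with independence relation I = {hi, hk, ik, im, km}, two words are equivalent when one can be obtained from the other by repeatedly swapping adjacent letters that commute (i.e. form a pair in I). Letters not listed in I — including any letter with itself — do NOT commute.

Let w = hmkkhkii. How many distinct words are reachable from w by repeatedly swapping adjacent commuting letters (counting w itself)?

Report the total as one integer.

drop 0:h onto floor
drop 1:m onto {0:h}
drop 2:k onto floor
drop 3:k onto {2:k}
drop 4:h onto {1:m}
drop 5:k onto {3:k}
drop 6:i onto floor
drop 7:i onto {6:i}
ground layer = {0:h, 2:k, 6:i}
drop-orders for the pieces not yet dropped (sum over which currently-grounded one goes next):
  1 to go: {4} 1  {5} 1  {7} 1
  2 to go: {1,4} 1  {3,5} 1  {4,5} 2  {4,7} 2  {5,7} 2  {6,7} 1
  3 to go: {0,1,4} 1  {1,4,5} 3  {1,4,7} 3  {2,3,5} 1  {3,4,5} 3  {3,5,7} 3  {4,5,7} 6  {4,6,7} 3  {5,6,7} 3
  4 to go: {0,1,4,5} 4  {0,1,4,7} 4  {1,3,4,5} 6  {1,4,5,7} 12  {1,4,6,7} 6  {2,3,4,5} 4  {2,3,5,7} 4  {3,4,5,7} 12  {3,5,6,7} 6  {4,5,6,7} 12
  5 to go: {0,1,3,4,5} 10  {0,1,4,5,7} 20  {0,1,4,6,7} 10  {1,2,3,4,5} 10  {1,3,4,5,7} 30  {1,4,5,6,7} 30  {2,3,4,5,7} 20  {2,3,5,6,7} 10  {3,4,5,6,7} 30
  6 to go: {0,1,2,3,4,5} 20  {0,1,3,4,5,7} 60  {0,1,4,5,6,7} 60  {1,2,3,4,5,7} 60  {1,3,4,5,6,7} 90  {2,3,4,5,6,7} 60
  if 0:h drops first: 210 orders
  if 2:k drops first: 210 orders
  if 6:i drops first: 140 orders
heap linearizations: 560

560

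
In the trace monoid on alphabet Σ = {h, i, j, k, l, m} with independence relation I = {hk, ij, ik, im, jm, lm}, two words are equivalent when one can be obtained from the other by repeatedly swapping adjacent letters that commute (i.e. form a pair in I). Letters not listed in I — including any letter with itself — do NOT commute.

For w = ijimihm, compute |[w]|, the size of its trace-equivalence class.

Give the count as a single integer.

20

drop 0:i onto floor
drop 1:j onto floor
drop 2:i onto {0:i}
drop 3:m onto floor
drop 4:i onto {2:i}
drop 5:h onto {1:j, 3:m, 4:i}
drop 6:m onto {5:h}
ground layer = {0:i, 1:j, 3:m}
drop-orders for the pieces not yet dropped (sum over which currently-grounded one goes next):
  1 to go: {6} 1
  2 to go: {5,6} 1
  3 to go: {1,5,6} 1  {3,5,6} 1  {4,5,6} 1
  4 to go: {1,3,5,6} 2  {1,4,5,6} 2  {2,4,5,6} 1  {3,4,5,6} 2
  5 to go: {0,2,4,5,6} 1  {1,2,4,5,6} 3  {1,3,4,5,6} 6  {2,3,4,5,6} 3
  if 0:i drops first: 12 orders
  if 1:j drops first: 4 orders
  if 3:m drops first: 4 orders
heap linearizations: 20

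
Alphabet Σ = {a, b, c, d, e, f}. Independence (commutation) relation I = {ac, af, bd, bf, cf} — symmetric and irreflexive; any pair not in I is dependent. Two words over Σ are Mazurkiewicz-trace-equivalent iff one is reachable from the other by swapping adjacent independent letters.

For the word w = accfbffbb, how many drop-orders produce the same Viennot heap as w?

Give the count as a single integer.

252

0(a) covers ∅
1(c) covers ∅
2(c) covers 1:c
3(f) covers ∅
4(b) covers 0:a, 2:c
5(f) covers 3:f
6(f) covers 5:f
7(b) covers 4:b
8(b) covers 7:b
floor of heap: 0:a, 1:c, 3:f
completions by unplaced set U, small U first (add the entries for U minus each lowest piece of U):
  |U|=1: {6}:1  {8}:1
  |U|=2: {5,6}:1  {6,8}:2  {7,8}:1
  |U|=3: {3,5,6}:1  {4,7,8}:1  {5,6,8}:3  {6,7,8}:3
  |U|=4: {0,4,7,8}:1  {2,4,7,8}:1  {3,5,6,8}:4  {4,6,7,8}:4  {5,6,7,8}:6
  |U|=5: {0,2,4,7,8}:2  {0,4,6,7,8}:5  {1,2,4,7,8}:1  {2,4,6,7,8}:5  {3,5,6,7,8}:10  {4,5,6,7,8}:10
  |U|=6: {0,1,2,4,7,8}:3  {0,2,4,6,7,8}:12  {0,4,5,6,7,8}:15  {1,2,4,6,7,8}:6  {2,4,5,6,7,8}:15  {3,4,5,6,7,8}:20
  |U|=7: {0,1,2,4,6,7,8}:21  {0,2,4,5,6,7,8}:42  {0,3,4,5,6,7,8}:35  {1,2,4,5,6,7,8}:21  {2,3,4,5,6,7,8}:35
  start at 0(a): 56
  start at 1(c): 112
  start at 3(f): 84
sum over floor = 252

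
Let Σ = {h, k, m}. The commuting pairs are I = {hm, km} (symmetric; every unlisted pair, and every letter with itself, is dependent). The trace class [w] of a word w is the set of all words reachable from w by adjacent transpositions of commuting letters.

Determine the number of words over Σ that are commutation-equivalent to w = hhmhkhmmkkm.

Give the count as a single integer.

0(h) covers ∅
1(h) covers 0:h
2(m) covers ∅
3(h) covers 1:h
4(k) covers 3:h
5(h) covers 4:k
6(m) covers 2:m
7(m) covers 6:m
8(k) covers 5:h
9(k) covers 8:k
10(m) covers 7:m
floor of heap: 0:h, 2:m
completions by unplaced set U, small U first (add the entries for U minus each lowest piece of U):
  |U|=1: {9}:1  {10}:1
  |U|=2: {7,10}:1  {8,9}:1  {9,10}:2
  |U|=3: {5,8,9}:1  {6,7,10}:1  {7,9,10}:3  {8,9,10}:3
  |U|=4: {2,6,7,10}:1  {4,5,8,9}:1  {5,8,9,10}:4  {6,7,9,10}:4  {7,8,9,10}:6
  |U|=5: {2,6,7,9,10}:5  {3,4,5,8,9}:1  {4,5,8,9,10}:5  {5,7,8,9,10}:10  {6,7,8,9,10}:10
  |U|=6: {1,3,4,5,8,9}:1  {2,6,7,8,9,10}:15  {3,4,5,8,9,10}:6  {4,5,7,8,9,10}:15  {5,6,7,8,9,10}:20
  |U|=7: {0,1,3,4,5,8,9}:1  {1,3,4,5,8,9,10}:7  {2,5,6,7,8,9,10}:35  {3,4,5,7,8,9,10}:21  {4,5,6,7,8,9,10}:35
  |U|=8: {0,1,3,4,5,8,9,10}:8  {1,3,4,5,7,8,9,10}:28  {2,4,5,6,7,8,9,10}:70  {3,4,5,6,7,8,9,10}:56
  |U|=9: {0,1,3,4,5,7,8,9,10}:36  {1,3,4,5,6,7,8,9,10}:84  {2,3,4,5,6,7,8,9,10}:126
  start at 0(h): 210
  start at 2(m): 120
sum over floor = 330

330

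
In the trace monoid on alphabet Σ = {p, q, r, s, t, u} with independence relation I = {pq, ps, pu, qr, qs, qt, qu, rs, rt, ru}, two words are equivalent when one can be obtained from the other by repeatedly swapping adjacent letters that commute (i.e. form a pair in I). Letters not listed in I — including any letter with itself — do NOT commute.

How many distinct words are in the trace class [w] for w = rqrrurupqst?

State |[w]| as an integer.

3080

0(r) covers ∅
1(q) covers ∅
2(r) covers 0:r
3(r) covers 2:r
4(u) covers ∅
5(r) covers 3:r
6(u) covers 4:u
7(p) covers 5:r
8(q) covers 1:q
9(s) covers 6:u
10(t) covers 7:p, 9:s
floor of heap: 0:r, 1:q, 4:u
completions by unplaced set U, small U first (add the entries for U minus each lowest piece of U):
  |U|=1: {8}:1  {10}:1
  |U|=2: {1,8}:1  {7,10}:1  {8,10}:2  {9,10}:1
  |U|=3: {1,8,10}:3  {5,7,10}:1  {6,9,10}:1  {7,8,10}:3  {7,9,10}:2  {8,9,10}:3
  |U|=4: {1,7,8,10}:6  {1,8,9,10}:6  {3,5,7,10}:1  {4,6,9,10}:1  {5,7,8,10}:4  {5,7,9,10}:3  {6,7,9,10}:3  {6,8,9,10}:4  {7,8,9,10}:8
  |U|=5: {1,5,7,8,10}:10  {1,6,8,9,10}:10  {1,7,8,9,10}:20  {2,3,5,7,10}:1  {3,5,7,8,10}:5  {3,5,7,9,10}:4  {4,6,7,9,10}:4  {4,6,8,9,10}:5  {5,6,7,9,10}:6  {5,7,8,9,10}:15  {6,7,8,9,10}:15
  |U|=6: {0,2,3,5,7,10}:1  {1,3,5,7,8,10}:15  {1,4,6,8,9,10}:15  {1,5,7,8,9,10}:45  {1,6,7,8,9,10}:45  {2,3,5,7,8,10}:6  {2,3,5,7,9,10}:5  {3,5,6,7,9,10}:10  {3,5,7,8,9,10}:24  {4,5,6,7,9,10}:10  {4,6,7,8,9,10}:24  {5,6,7,8,9,10}:36
  |U|=7: {0,2,3,5,7,8,10}:7  {0,2,3,5,7,9,10}:6  {1,2,3,5,7,8,10}:21  {1,3,5,7,8,9,10}:84  {1,4,6,7,8,9,10}:84  {1,5,6,7,8,9,10}:126  {2,3,5,6,7,9,10}:15  {2,3,5,7,8,9,10}:35  {3,4,5,6,7,9,10}:20  {3,5,6,7,8,9,10}:70  {4,5,6,7,8,9,10}:70
  |U|=8: {0,1,2,3,5,7,8,10}:28  {0,2,3,5,6,7,9,10}:21  {0,2,3,5,7,8,9,10}:48  {1,2,3,5,7,8,9,10}:140  {1,3,5,6,7,8,9,10}:280  {1,4,5,6,7,8,9,10}:280  {2,3,4,5,6,7,9,10}:35  {2,3,5,6,7,8,9,10}:120  {3,4,5,6,7,8,9,10}:160
  |U|=9: {0,1,2,3,5,7,8,9,10}:216  {0,2,3,4,5,6,7,9,10}:56  {0,2,3,5,6,7,8,9,10}:189  {1,2,3,5,6,7,8,9,10}:540  {1,3,4,5,6,7,8,9,10}:720  {2,3,4,5,6,7,8,9,10}:315
  start at 0(r): 1575
  start at 1(q): 560
  start at 4(u): 945
sum over floor = 3080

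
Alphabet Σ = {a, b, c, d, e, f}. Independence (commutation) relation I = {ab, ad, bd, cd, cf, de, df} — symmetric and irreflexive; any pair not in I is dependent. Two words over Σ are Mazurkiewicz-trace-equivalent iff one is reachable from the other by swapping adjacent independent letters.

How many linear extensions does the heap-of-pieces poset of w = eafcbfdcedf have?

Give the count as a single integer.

220

0(e) covers ∅
1(a) covers 0:e
2(f) covers 1:a
3(c) covers 1:a
4(b) covers 2:f, 3:c
5(f) covers 4:b
6(d) covers ∅
7(c) covers 4:b
8(e) covers 5:f, 7:c
9(d) covers 6:d
10(f) covers 8:e
floor of heap: 0:e, 6:d
completions by unplaced set U, small U first (add the entries for U minus each lowest piece of U):
  |U|=1: {9}:1  {10}:1
  |U|=2: {6,9}:1  {8,10}:1  {9,10}:2
  |U|=3: {5,8,10}:1  {6,9,10}:3  {7,8,10}:1  {8,9,10}:3
  |U|=4: {5,7,8,10}:2  {5,8,9,10}:4  {6,8,9,10}:6  {7,8,9,10}:4
  |U|=5: {4,5,7,8,10}:2  {5,6,8,9,10}:10  {5,7,8,9,10}:10  {6,7,8,9,10}:10
  |U|=6: {2,4,5,7,8,10}:2  {3,4,5,7,8,10}:2  {4,5,7,8,9,10}:12  {5,6,7,8,9,10}:30
  |U|=7: {2,3,4,5,7,8,10}:4  {2,4,5,7,8,9,10}:14  {3,4,5,7,8,9,10}:14  {4,5,6,7,8,9,10}:42
  |U|=8: {1,2,3,4,5,7,8,10}:4  {2,3,4,5,7,8,9,10}:32  {2,4,5,6,7,8,9,10}:56  {3,4,5,6,7,8,9,10}:56
  |U|=9: {0,1,2,3,4,5,7,8,10}:4  {1,2,3,4,5,7,8,9,10}:36  {2,3,4,5,6,7,8,9,10}:144
  start at 0(e): 180
  start at 6(d): 40
sum over floor = 220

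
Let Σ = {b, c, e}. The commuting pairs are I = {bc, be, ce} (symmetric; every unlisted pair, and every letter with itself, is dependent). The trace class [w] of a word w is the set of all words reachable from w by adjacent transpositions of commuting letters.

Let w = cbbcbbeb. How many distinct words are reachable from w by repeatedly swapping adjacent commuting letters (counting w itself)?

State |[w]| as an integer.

168

#0=c has no predecessor
#1=b has no predecessor
#2=b depends on [1:b]
#3=c depends on [0:c]
#4=b depends on [2:b]
#5=b depends on [4:b]
#6=e has no predecessor
#7=b depends on [5:b]
sources: [0:c, 1:b, 6:e]
N(rest) = Σ N(rest − s) over sources s of rest; N(one piece) = 1:
  size 1 → [3]=1  [6]=1  [7]=1
  size 2 → [0,3]=1  [3,6]=2  [3,7]=2  [5,7]=1  [6,7]=2
  size 3 → [0,3,6]=3  [0,3,7]=3  [3,5,7]=3  [3,6,7]=6  [4,5,7]=1  [5,6,7]=3
  size 4 → [0,3,5,7]=6  [0,3,6,7]=12  [2,4,5,7]=1  [3,4,5,7]=4  [3,5,6,7]=12  [4,5,6,7]=4
  size 5 → [0,3,4,5,7]=10  [0,3,5,6,7]=30  [1,2,4,5,7]=1  [2,3,4,5,7]=5  [2,4,5,6,7]=5  [3,4,5,6,7]=20
  size 6 → [0,2,3,4,5,7]=15  [0,3,4,5,6,7]=60  [1,2,3,4,5,7]=6  [1,2,4,5,6,7]=6  [2,3,4,5,6,7]=30
  first=0(c) contributes 42
  first=1(b) contributes 105
  first=6(e) contributes 21
|[w]| = 168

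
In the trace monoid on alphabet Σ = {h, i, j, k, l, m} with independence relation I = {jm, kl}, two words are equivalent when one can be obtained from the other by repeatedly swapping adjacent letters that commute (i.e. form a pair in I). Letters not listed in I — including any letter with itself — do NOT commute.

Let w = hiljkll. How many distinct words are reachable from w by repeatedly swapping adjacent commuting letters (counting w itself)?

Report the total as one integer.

#0=h has no predecessor
#1=i depends on [0:h]
#2=l depends on [1:i]
#3=j depends on [2:l]
#4=k depends on [3:j]
#5=l depends on [3:j]
#6=l depends on [5:l]
sources: [0:h]
N(rest) = Σ N(rest − s) over sources s of rest; N(one piece) = 1:
  size 1 → [4]=1  [6]=1
  size 2 → [4,6]=2  [5,6]=1
  size 3 → [4,5,6]=3
  size 4 → [3,4,5,6]=3
  size 5 → [2,3,4,5,6]=3
  first=0(h) contributes 3

3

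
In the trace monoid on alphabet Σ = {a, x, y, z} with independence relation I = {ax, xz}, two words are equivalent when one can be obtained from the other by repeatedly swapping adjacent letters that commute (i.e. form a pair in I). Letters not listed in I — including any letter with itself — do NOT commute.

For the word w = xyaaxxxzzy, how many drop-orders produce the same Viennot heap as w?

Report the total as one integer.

35

piece 0:x — minimal
piece 1:y rests on {0:x}
piece 2:a rests on {1:y}
piece 3:a rests on {2:a}
piece 4:x rests on {1:y}
piece 5:x rests on {4:x}
piece 6:x rests on {5:x}
piece 7:z rests on {3:a}
piece 8:z rests on {7:z}
piece 9:y rests on {6:x, 8:z}
minimal pieces: {0:x}
ways to finish when only these pieces remain (= sum over removing one remaining piece with nothing left below it):
  1 left: {9}→1
  2 left: {6,9}→1  {8,9}→1
  3 left: {5,6,9}→1  {6,8,9}→2  {7,8,9}→1
  4 left: {3,7,8,9}→1  {4,5,6,9}→1  {5,6,8,9}→3  {6,7,8,9}→3
  5 left: {2,3,7,8,9}→1  {3,6,7,8,9}→4  {4,5,6,8,9}→4  {5,6,7,8,9}→6
  6 left: {2,3,6,7,8,9}→5  {3,5,6,7,8,9}→10  {4,5,6,7,8,9}→10
  7 left: {2,3,5,6,7,8,9}→15  {3,4,5,6,7,8,9}→20
  8 left: {2,3,4,5,6,7,8,9}→35
  placing 0:x first → 35 extensions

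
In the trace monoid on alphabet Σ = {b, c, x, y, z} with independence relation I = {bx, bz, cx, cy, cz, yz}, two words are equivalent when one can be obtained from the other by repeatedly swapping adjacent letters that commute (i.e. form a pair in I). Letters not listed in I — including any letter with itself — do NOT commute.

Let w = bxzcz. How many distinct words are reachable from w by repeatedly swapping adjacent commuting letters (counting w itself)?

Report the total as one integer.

drop 0:b onto floor
drop 1:x onto floor
drop 2:z onto {1:x}
drop 3:c onto {0:b}
drop 4:z onto {2:z}
ground layer = {0:b, 1:x}
drop-orders for the pieces not yet dropped (sum over which currently-grounded one goes next):
  1 to go: {3} 1  {4} 1
  2 to go: {0,3} 1  {2,4} 1  {3,4} 2
  3 to go: {0,3,4} 3  {1,2,4} 1  {2,3,4} 3
  if 0:b drops first: 4 orders
  if 1:x drops first: 6 orders
heap linearizations: 10

10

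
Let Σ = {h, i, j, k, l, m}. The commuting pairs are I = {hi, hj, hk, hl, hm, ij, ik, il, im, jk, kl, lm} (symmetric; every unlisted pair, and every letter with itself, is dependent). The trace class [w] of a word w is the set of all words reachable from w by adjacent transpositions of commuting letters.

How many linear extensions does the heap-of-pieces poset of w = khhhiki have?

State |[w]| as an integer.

piece 0:k — minimal
piece 1:h — minimal
piece 2:h rests on {1:h}
piece 3:h rests on {2:h}
piece 4:i — minimal
piece 5:k rests on {0:k}
piece 6:i rests on {4:i}
minimal pieces: {0:k, 1:h, 4:i}
ways to finish when only these pieces remain (= sum over removing one remaining piece with nothing left below it):
  1 left: {3}→1  {5}→1  {6}→1
  2 left: {0,5}→1  {2,3}→1  {3,5}→2  {3,6}→2  {4,6}→1  {5,6}→2
  3 left: {0,3,5}→3  {0,5,6}→3  {1,2,3}→1  {2,3,5}→3  {2,3,6}→3  {3,4,6}→3  {3,5,6}→6  {4,5,6}→3
  4 left: {0,2,3,5}→6  {0,3,5,6}→12  {0,4,5,6}→6  {1,2,3,5}→4  {1,2,3,6}→4  {2,3,4,6}→6  {2,3,5,6}→12  {3,4,5,6}→12
  5 left: {0,1,2,3,5}→10  {0,2,3,5,6}→30  {0,3,4,5,6}→30  {1,2,3,4,6}→10  {1,2,3,5,6}→20  {2,3,4,5,6}→30
  placing 0:k first → 60 extensions
  placing 1:h first → 90 extensions
  placing 4:i first → 60 extensions
total linear extensions = 210

210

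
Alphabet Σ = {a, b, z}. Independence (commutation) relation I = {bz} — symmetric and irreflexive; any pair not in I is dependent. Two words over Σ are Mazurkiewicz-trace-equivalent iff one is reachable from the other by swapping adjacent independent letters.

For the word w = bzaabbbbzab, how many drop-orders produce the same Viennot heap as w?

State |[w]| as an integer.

10

#0=b has no predecessor
#1=z has no predecessor
#2=a depends on [0:b, 1:z]
#3=a depends on [2:a]
#4=b depends on [3:a]
#5=b depends on [4:b]
#6=b depends on [5:b]
#7=b depends on [6:b]
#8=z depends on [3:a]
#9=a depends on [7:b, 8:z]
#10=b depends on [9:a]
sources: [0:b, 1:z]
N(rest) = Σ N(rest − s) over sources s of rest; N(one piece) = 1:
  size 1 → [10]=1
  size 2 → [9,10]=1
  size 3 → [7,9,10]=1  [8,9,10]=1
  size 4 → [6,7,9,10]=1  [7,8,9,10]=2
  size 5 → [5,6,7,9,10]=1  [6,7,8,9,10]=3
  size 6 → [4,5,6,7,9,10]=1  [5,6,7,8,9,10]=4
  size 7 → [4,5,6,7,8,9,10]=5
  size 8 → [3,4,5,6,7,8,9,10]=5
  size 9 → [2,3,4,5,6,7,8,9,10]=5
  first=0(b) contributes 5
  first=1(z) contributes 5
|[w]| = 10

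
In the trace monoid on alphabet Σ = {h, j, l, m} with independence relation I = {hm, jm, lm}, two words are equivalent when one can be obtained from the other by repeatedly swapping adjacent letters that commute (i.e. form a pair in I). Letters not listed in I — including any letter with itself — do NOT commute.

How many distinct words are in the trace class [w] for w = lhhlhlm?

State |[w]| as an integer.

7

piece 0:l — minimal
piece 1:h rests on {0:l}
piece 2:h rests on {1:h}
piece 3:l rests on {2:h}
piece 4:h rests on {3:l}
piece 5:l rests on {4:h}
piece 6:m — minimal
minimal pieces: {0:l, 6:m}
ways to finish when only these pieces remain (= sum over removing one remaining piece with nothing left below it):
  1 left: {5}→1  {6}→1
  2 left: {4,5}→1  {5,6}→2
  3 left: {3,4,5}→1  {4,5,6}→3
  4 left: {2,3,4,5}→1  {3,4,5,6}→4
  5 left: {1,2,3,4,5}→1  {2,3,4,5,6}→5
  placing 0:l first → 6 extensions
  placing 6:m first → 1 extensions
total linear extensions = 7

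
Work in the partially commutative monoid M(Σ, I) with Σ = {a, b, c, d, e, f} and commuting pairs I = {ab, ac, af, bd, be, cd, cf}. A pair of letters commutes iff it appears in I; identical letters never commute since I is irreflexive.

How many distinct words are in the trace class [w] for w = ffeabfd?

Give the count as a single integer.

#0=f has no predecessor
#1=f depends on [0:f]
#2=e depends on [1:f]
#3=a depends on [2:e]
#4=b depends on [1:f]
#5=f depends on [2:e, 4:b]
#6=d depends on [3:a, 5:f]
sources: [0:f]
N(rest) = Σ N(rest − s) over sources s of rest; N(one piece) = 1:
  size 1 → [6]=1
  size 2 → [3,6]=1  [5,6]=1
  size 3 → [3,5,6]=2  [4,5,6]=1
  size 4 → [2,3,5,6]=2  [3,4,5,6]=3
  size 5 → [2,3,4,5,6]=5
  first=0(f) contributes 5

5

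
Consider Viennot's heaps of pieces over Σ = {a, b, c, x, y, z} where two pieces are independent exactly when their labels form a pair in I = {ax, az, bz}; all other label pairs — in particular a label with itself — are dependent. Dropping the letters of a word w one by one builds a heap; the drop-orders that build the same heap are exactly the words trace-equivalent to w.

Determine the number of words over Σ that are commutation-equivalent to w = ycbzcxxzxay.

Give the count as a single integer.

#0=y has no predecessor
#1=c depends on [0:y]
#2=b depends on [1:c]
#3=z depends on [1:c]
#4=c depends on [2:b, 3:z]
#5=x depends on [4:c]
#6=x depends on [5:x]
#7=z depends on [6:x]
#8=x depends on [7:z]
#9=a depends on [4:c]
#10=y depends on [8:x, 9:a]
sources: [0:y]
N(rest) = Σ N(rest − s) over sources s of rest; N(one piece) = 1:
  size 1 → [10]=1
  size 2 → [8,10]=1  [9,10]=1
  size 3 → [7,8,10]=1  [8,9,10]=2
  size 4 → [6,7,8,10]=1  [7,8,9,10]=3
  size 5 → [5,6,7,8,10]=1  [6,7,8,9,10]=4
  size 6 → [5,6,7,8,9,10]=5
  size 7 → [4,5,6,7,8,9,10]=5
  size 8 → [2,4,5,6,7,8,9,10]=5  [3,4,5,6,7,8,9,10]=5
  size 9 → [2,3,4,5,6,7,8,9,10]=10
  first=0(y) contributes 10

10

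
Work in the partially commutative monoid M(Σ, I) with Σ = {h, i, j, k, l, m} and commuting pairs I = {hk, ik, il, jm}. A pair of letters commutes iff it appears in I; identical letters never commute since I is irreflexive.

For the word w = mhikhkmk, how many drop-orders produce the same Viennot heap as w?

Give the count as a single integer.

10

#0=m has no predecessor
#1=h depends on [0:m]
#2=i depends on [1:h]
#3=k depends on [0:m]
#4=h depends on [2:i]
#5=k depends on [3:k]
#6=m depends on [4:h, 5:k]
#7=k depends on [6:m]
sources: [0:m]
N(rest) = Σ N(rest − s) over sources s of rest; N(one piece) = 1:
  size 1 → [7]=1
  size 2 → [6,7]=1
  size 3 → [4,6,7]=1  [5,6,7]=1
  size 4 → [2,4,6,7]=1  [3,5,6,7]=1  [4,5,6,7]=2
  size 5 → [1,2,4,6,7]=1  [2,4,5,6,7]=3  [3,4,5,6,7]=3
  size 6 → [1,2,4,5,6,7]=4  [2,3,4,5,6,7]=6
  first=0(m) contributes 10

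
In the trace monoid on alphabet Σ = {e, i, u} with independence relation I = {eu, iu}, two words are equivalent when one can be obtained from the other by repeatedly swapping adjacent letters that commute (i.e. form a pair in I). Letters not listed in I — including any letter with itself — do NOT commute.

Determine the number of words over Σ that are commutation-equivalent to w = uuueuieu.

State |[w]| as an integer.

56

piece 0:u — minimal
piece 1:u rests on {0:u}
piece 2:u rests on {1:u}
piece 3:e — minimal
piece 4:u rests on {2:u}
piece 5:i rests on {3:e}
piece 6:e rests on {5:i}
piece 7:u rests on {4:u}
minimal pieces: {0:u, 3:e}
ways to finish when only these pieces remain (= sum over removing one remaining piece with nothing left below it):
  1 left: {6}→1  {7}→1
  2 left: {4,7}→1  {5,6}→1  {6,7}→2
  3 left: {2,4,7}→1  {3,5,6}→1  {4,6,7}→3  {5,6,7}→3
  4 left: {1,2,4,7}→1  {2,4,6,7}→4  {3,5,6,7}→4  {4,5,6,7}→6
  5 left: {0,1,2,4,7}→1  {1,2,4,6,7}→5  {2,4,5,6,7}→10  {3,4,5,6,7}→10
  6 left: {0,1,2,4,6,7}→6  {1,2,4,5,6,7}→15  {2,3,4,5,6,7}→20
  placing 0:u first → 35 extensions
  placing 3:e first → 21 extensions
total linear extensions = 56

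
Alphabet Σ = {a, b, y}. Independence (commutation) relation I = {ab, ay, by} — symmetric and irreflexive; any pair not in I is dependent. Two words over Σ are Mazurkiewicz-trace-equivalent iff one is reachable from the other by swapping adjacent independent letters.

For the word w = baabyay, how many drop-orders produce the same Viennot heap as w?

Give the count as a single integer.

#0=b has no predecessor
#1=a has no predecessor
#2=a depends on [1:a]
#3=b depends on [0:b]
#4=y has no predecessor
#5=a depends on [2:a]
#6=y depends on [4:y]
sources: [0:b, 1:a, 4:y]
N(rest) = Σ N(rest − s) over sources s of rest; N(one piece) = 1:
  size 1 → [3]=1  [5]=1  [6]=1
  size 2 → [0,3]=1  [2,5]=1  [3,5]=2  [3,6]=2  [4,6]=1  [5,6]=2
  size 3 → [0,3,5]=3  [0,3,6]=3  [1,2,5]=1  [2,3,5]=3  [2,5,6]=3  [3,4,6]=3  [3,5,6]=6  [4,5,6]=3
  size 4 → [0,2,3,5]=6  [0,3,4,6]=6  [0,3,5,6]=12  [1,2,3,5]=4  [1,2,5,6]=4  [2,3,5,6]=12  [2,4,5,6]=6  [3,4,5,6]=12
  size 5 → [0,1,2,3,5]=10  [0,2,3,5,6]=30  [0,3,4,5,6]=30  [1,2,3,5,6]=20  [1,2,4,5,6]=10  [2,3,4,5,6]=30
  first=0(b) contributes 60
  first=1(a) contributes 90
  first=4(y) contributes 60
|[w]| = 210

210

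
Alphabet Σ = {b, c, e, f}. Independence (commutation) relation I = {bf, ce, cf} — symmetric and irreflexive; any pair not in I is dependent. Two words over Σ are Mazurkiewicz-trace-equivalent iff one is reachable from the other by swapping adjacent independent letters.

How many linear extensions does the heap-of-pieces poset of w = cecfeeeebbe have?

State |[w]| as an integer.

28

drop 0:c onto floor
drop 1:e onto floor
drop 2:c onto {0:c}
drop 3:f onto {1:e}
drop 4:e onto {3:f}
drop 5:e onto {4:e}
drop 6:e onto {5:e}
drop 7:e onto {6:e}
drop 8:b onto {2:c, 7:e}
drop 9:b onto {8:b}
drop 10:e onto {9:b}
ground layer = {0:c, 1:e}
drop-orders for the pieces not yet dropped (sum over which currently-grounded one goes next):
  1 to go: {10} 1
  2 to go: {9,10} 1
  3 to go: {8,9,10} 1
  4 to go: {2,8,9,10} 1  {7,8,9,10} 1
  5 to go: {0,2,8,9,10} 1  {2,7,8,9,10} 2  {6,7,8,9,10} 1
  6 to go: {0,2,7,8,9,10} 3  {2,6,7,8,9,10} 3  {5,6,7,8,9,10} 1
  7 to go: {0,2,6,7,8,9,10} 6  {2,5,6,7,8,9,10} 4  {4,5,6,7,8,9,10} 1
  8 to go: {0,2,5,6,7,8,9,10} 10  {2,4,5,6,7,8,9,10} 5  {3,4,5,6,7,8,9,10} 1
  9 to go: {0,2,4,5,6,7,8,9,10} 15  {1,3,4,5,6,7,8,9,10} 1  {2,3,4,5,6,7,8,9,10} 6
  if 0:c drops first: 7 orders
  if 1:e drops first: 21 orders
heap linearizations: 28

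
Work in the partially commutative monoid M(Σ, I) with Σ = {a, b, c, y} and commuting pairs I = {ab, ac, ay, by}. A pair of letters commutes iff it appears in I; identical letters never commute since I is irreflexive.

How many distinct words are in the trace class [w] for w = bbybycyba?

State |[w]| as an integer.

#0=b has no predecessor
#1=b depends on [0:b]
#2=y has no predecessor
#3=b depends on [1:b]
#4=y depends on [2:y]
#5=c depends on [3:b, 4:y]
#6=y depends on [5:c]
#7=b depends on [5:c]
#8=a has no predecessor
sources: [0:b, 2:y, 8:a]
N(rest) = Σ N(rest − s) over sources s of rest; N(one piece) = 1:
  size 1 → [6]=1  [7]=1  [8]=1
  size 2 → [6,7]=2  [6,8]=2  [7,8]=2
  size 3 → [5,6,7]=2  [6,7,8]=6
  size 4 → [3,5,6,7]=2  [4,5,6,7]=2  [5,6,7,8]=8
  size 5 → [1,3,5,6,7]=2  [2,4,5,6,7]=2  [3,4,5,6,7]=4  [3,5,6,7,8]=10  [4,5,6,7,8]=10
  size 6 → [0,1,3,5,6,7]=2  [1,3,4,5,6,7]=6  [1,3,5,6,7,8]=12  [2,3,4,5,6,7]=6  [2,4,5,6,7,8]=12  [3,4,5,6,7,8]=24
  size 7 → [0,1,3,4,5,6,7]=8  [0,1,3,5,6,7,8]=14  [1,2,3,4,5,6,7]=12  [1,3,4,5,6,7,8]=42  [2,3,4,5,6,7,8]=42
  first=0(b) contributes 96
  first=2(y) contributes 64
  first=8(a) contributes 20
|[w]| = 180

180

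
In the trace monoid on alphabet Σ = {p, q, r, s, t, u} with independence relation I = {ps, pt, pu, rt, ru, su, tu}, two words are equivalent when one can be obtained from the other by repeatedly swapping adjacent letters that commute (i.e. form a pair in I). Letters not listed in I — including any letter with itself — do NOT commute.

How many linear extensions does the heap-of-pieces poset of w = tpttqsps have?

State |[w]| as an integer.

0(t) covers ∅
1(p) covers ∅
2(t) covers 0:t
3(t) covers 2:t
4(q) covers 1:p, 3:t
5(s) covers 4:q
6(p) covers 4:q
7(s) covers 5:s
floor of heap: 0:t, 1:p
completions by unplaced set U, small U first (add the entries for U minus each lowest piece of U):
  |U|=1: {6}:1  {7}:1
  |U|=2: {5,7}:1  {6,7}:2
  |U|=3: {5,6,7}:3
  |U|=4: {4,5,6,7}:3
  |U|=5: {1,4,5,6,7}:3  {3,4,5,6,7}:3
  |U|=6: {1,3,4,5,6,7}:6  {2,3,4,5,6,7}:3
  start at 0(t): 9
  start at 1(p): 3
sum over floor = 12

12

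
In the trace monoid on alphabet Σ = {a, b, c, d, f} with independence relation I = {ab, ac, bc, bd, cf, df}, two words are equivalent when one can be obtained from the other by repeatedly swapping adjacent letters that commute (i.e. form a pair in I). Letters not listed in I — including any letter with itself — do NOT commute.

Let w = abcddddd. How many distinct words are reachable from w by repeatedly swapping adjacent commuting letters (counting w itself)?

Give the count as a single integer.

16

0(a) covers ∅
1(b) covers ∅
2(c) covers ∅
3(d) covers 0:a, 2:c
4(d) covers 3:d
5(d) covers 4:d
6(d) covers 5:d
7(d) covers 6:d
floor of heap: 0:a, 1:b, 2:c
completions by unplaced set U, small U first (add the entries for U minus each lowest piece of U):
  |U|=1: {1}:1  {7}:1
  |U|=2: {1,7}:2  {6,7}:1
  |U|=3: {1,6,7}:3  {5,6,7}:1
  |U|=4: {1,5,6,7}:4  {4,5,6,7}:1
  |U|=5: {1,4,5,6,7}:5  {3,4,5,6,7}:1
  |U|=6: {0,3,4,5,6,7}:1  {1,3,4,5,6,7}:6  {2,3,4,5,6,7}:1
  start at 0(a): 7
  start at 1(b): 2
  start at 2(c): 7
sum over floor = 16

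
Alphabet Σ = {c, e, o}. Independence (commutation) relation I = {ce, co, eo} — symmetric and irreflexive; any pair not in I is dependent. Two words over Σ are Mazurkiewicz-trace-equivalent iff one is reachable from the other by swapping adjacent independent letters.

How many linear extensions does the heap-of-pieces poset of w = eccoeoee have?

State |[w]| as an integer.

420

#0=e has no predecessor
#1=c has no predecessor
#2=c depends on [1:c]
#3=o has no predecessor
#4=e depends on [0:e]
#5=o depends on [3:o]
#6=e depends on [4:e]
#7=e depends on [6:e]
sources: [0:e, 1:c, 3:o]
N(rest) = Σ N(rest − s) over sources s of rest; N(one piece) = 1:
  size 1 → [2]=1  [5]=1  [7]=1
  size 2 → [1,2]=1  [2,5]=2  [2,7]=2  [3,5]=1  [5,7]=2  [6,7]=1
  size 3 → [1,2,5]=3  [1,2,7]=3  [2,3,5]=3  [2,5,7]=6  [2,6,7]=3  [3,5,7]=3  [4,6,7]=1  [5,6,7]=3
  size 4 → [0,4,6,7]=1  [1,2,3,5]=6  [1,2,5,7]=12  [1,2,6,7]=6  [2,3,5,7]=12  [2,4,6,7]=4  [2,5,6,7]=12  [3,5,6,7]=6  [4,5,6,7]=4
  size 5 → [0,2,4,6,7]=5  [0,4,5,6,7]=5  [1,2,3,5,7]=30  [1,2,4,6,7]=10  [1,2,5,6,7]=30  [2,3,5,6,7]=30  [2,4,5,6,7]=20  [3,4,5,6,7]=10
  size 6 → [0,1,2,4,6,7]=15  [0,2,4,5,6,7]=30  [0,3,4,5,6,7]=15  [1,2,3,5,6,7]=90  [1,2,4,5,6,7]=60  [2,3,4,5,6,7]=60
  first=0(e) contributes 210
  first=1(c) contributes 105
  first=3(o) contributes 105
|[w]| = 420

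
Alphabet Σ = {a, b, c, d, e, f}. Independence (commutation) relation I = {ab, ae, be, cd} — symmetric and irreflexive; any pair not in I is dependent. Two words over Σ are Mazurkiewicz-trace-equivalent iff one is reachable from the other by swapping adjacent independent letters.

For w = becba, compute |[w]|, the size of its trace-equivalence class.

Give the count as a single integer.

4

0(b) covers ∅
1(e) covers ∅
2(c) covers 0:b, 1:e
3(b) covers 2:c
4(a) covers 2:c
floor of heap: 0:b, 1:e
completions by unplaced set U, small U first (add the entries for U minus each lowest piece of U):
  |U|=1: {3}:1  {4}:1
  |U|=2: {3,4}:2
  |U|=3: {2,3,4}:2
  start at 0(b): 2
  start at 1(e): 2
sum over floor = 4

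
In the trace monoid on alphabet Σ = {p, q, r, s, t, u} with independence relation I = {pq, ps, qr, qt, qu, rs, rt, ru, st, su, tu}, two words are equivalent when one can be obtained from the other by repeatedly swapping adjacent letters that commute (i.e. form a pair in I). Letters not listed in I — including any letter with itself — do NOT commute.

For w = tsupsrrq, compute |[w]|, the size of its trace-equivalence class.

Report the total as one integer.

drop 0:t onto floor
drop 1:s onto floor
drop 2:u onto floor
drop 3:p onto {0:t, 2:u}
drop 4:s onto {1:s}
drop 5:r onto {3:p}
drop 6:r onto {5:r}
drop 7:q onto {4:s}
ground layer = {0:t, 1:s, 2:u}
drop-orders for the pieces not yet dropped (sum over which currently-grounded one goes next):
  1 to go: {6} 1  {7} 1
  2 to go: {4,7} 1  {5,6} 1  {6,7} 2
  3 to go: {1,4,7} 1  {3,5,6} 1  {4,6,7} 3  {5,6,7} 3
  4 to go: {0,3,5,6} 1  {1,4,6,7} 4  {2,3,5,6} 1  {3,5,6,7} 4  {4,5,6,7} 6
  5 to go: {0,2,3,5,6} 2  {0,3,5,6,7} 5  {1,4,5,6,7} 10  {2,3,5,6,7} 5  {3,4,5,6,7} 10
  6 to go: {0,2,3,5,6,7} 12  {0,3,4,5,6,7} 15  {1,3,4,5,6,7} 20  {2,3,4,5,6,7} 15
  if 0:t drops first: 35 orders
  if 1:s drops first: 42 orders
  if 2:u drops first: 35 orders
heap linearizations: 112

112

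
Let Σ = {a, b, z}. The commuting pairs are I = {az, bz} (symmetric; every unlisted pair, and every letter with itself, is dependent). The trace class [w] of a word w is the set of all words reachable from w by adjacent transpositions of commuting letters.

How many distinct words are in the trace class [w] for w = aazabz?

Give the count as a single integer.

piece 0:a — minimal
piece 1:a rests on {0:a}
piece 2:z — minimal
piece 3:a rests on {1:a}
piece 4:b rests on {3:a}
piece 5:z rests on {2:z}
minimal pieces: {0:a, 2:z}
ways to finish when only these pieces remain (= sum over removing one remaining piece with nothing left below it):
  1 left: {4}→1  {5}→1
  2 left: {2,5}→1  {3,4}→1  {4,5}→2
  3 left: {1,3,4}→1  {2,4,5}→3  {3,4,5}→3
  4 left: {0,1,3,4}→1  {1,3,4,5}→4  {2,3,4,5}→6
  placing 0:a first → 10 extensions
  placing 2:z first → 5 extensions
total linear extensions = 15

15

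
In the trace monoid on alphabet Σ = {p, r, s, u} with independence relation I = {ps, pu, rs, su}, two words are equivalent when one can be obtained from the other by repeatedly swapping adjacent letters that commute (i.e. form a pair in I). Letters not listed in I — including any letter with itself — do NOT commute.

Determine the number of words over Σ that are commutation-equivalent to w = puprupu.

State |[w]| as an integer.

9

piece 0:p — minimal
piece 1:u — minimal
piece 2:p rests on {0:p}
piece 3:r rests on {1:u, 2:p}
piece 4:u rests on {3:r}
piece 5:p rests on {3:r}
piece 6:u rests on {4:u}
minimal pieces: {0:p, 1:u}
ways to finish when only these pieces remain (= sum over removing one remaining piece with nothing left below it):
  1 left: {5}→1  {6}→1
  2 left: {4,6}→1  {5,6}→2
  3 left: {4,5,6}→3
  4 left: {3,4,5,6}→3
  5 left: {1,3,4,5,6}→3  {2,3,4,5,6}→3
  placing 0:p first → 6 extensions
  placing 1:u first → 3 extensions
total linear extensions = 9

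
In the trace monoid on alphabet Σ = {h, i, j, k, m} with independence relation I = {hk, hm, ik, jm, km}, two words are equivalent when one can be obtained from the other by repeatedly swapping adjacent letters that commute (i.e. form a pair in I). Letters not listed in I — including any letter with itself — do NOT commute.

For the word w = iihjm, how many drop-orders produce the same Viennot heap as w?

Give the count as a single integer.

#0=i has no predecessor
#1=i depends on [0:i]
#2=h depends on [1:i]
#3=j depends on [2:h]
#4=m depends on [1:i]
sources: [0:i]
N(rest) = Σ N(rest − s) over sources s of rest; N(one piece) = 1:
  size 1 → [3]=1  [4]=1
  size 2 → [2,3]=1  [3,4]=2
  size 3 → [2,3,4]=3
  first=0(i) contributes 3

3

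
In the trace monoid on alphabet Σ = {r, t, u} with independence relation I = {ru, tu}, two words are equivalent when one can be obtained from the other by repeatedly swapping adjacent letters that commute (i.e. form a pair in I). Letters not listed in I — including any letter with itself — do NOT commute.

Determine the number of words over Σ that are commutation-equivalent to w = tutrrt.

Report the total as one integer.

6

#0=t has no predecessor
#1=u has no predecessor
#2=t depends on [0:t]
#3=r depends on [2:t]
#4=r depends on [3:r]
#5=t depends on [4:r]
sources: [0:t, 1:u]
N(rest) = Σ N(rest − s) over sources s of rest; N(one piece) = 1:
  size 1 → [1]=1  [5]=1
  size 2 → [1,5]=2  [4,5]=1
  size 3 → [1,4,5]=3  [3,4,5]=1
  size 4 → [1,3,4,5]=4  [2,3,4,5]=1
  first=0(t) contributes 5
  first=1(u) contributes 1
|[w]| = 6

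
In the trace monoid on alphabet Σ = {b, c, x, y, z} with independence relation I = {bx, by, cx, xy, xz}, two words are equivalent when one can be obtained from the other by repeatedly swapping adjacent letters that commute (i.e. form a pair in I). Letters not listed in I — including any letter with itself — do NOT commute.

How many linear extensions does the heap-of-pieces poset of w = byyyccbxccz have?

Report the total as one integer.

0(b) covers ∅
1(y) covers ∅
2(y) covers 1:y
3(y) covers 2:y
4(c) covers 0:b, 3:y
5(c) covers 4:c
6(b) covers 5:c
7(x) covers ∅
8(c) covers 6:b
9(c) covers 8:c
10(z) covers 9:c
floor of heap: 0:b, 1:y, 7:x
completions by unplaced set U, small U first (add the entries for U minus each lowest piece of U):
  |U|=1: {7}:1  {10}:1
  |U|=2: {7,10}:2  {9,10}:1
  |U|=3: {7,9,10}:3  {8,9,10}:1
  |U|=4: {6,8,9,10}:1  {7,8,9,10}:4
  |U|=5: {5,6,8,9,10}:1  {6,7,8,9,10}:5
  |U|=6: {4,5,6,8,9,10}:1  {5,6,7,8,9,10}:6
  |U|=7: {0,4,5,6,8,9,10}:1  {3,4,5,6,8,9,10}:1  {4,5,6,7,8,9,10}:7
  |U|=8: {0,3,4,5,6,8,9,10}:2  {0,4,5,6,7,8,9,10}:8  {2,3,4,5,6,8,9,10}:1  {3,4,5,6,7,8,9,10}:8
  |U|=9: {0,2,3,4,5,6,8,9,10}:3  {0,3,4,5,6,7,8,9,10}:18  {1,2,3,4,5,6,8,9,10}:1  {2,3,4,5,6,7,8,9,10}:9
  start at 0(b): 10
  start at 1(y): 30
  start at 7(x): 4
sum over floor = 44

44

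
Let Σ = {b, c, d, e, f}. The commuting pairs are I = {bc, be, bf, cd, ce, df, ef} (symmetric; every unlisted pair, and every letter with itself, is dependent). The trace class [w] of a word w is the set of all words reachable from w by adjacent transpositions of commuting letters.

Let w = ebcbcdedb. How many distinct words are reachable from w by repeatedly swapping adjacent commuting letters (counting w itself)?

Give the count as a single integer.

#0=e has no predecessor
#1=b has no predecessor
#2=c has no predecessor
#3=b depends on [1:b]
#4=c depends on [2:c]
#5=d depends on [0:e, 3:b]
#6=e depends on [5:d]
#7=d depends on [6:e]
#8=b depends on [7:d]
sources: [0:e, 1:b, 2:c]
N(rest) = Σ N(rest − s) over sources s of rest; N(one piece) = 1:
  size 1 → [4]=1  [8]=1
  size 2 → [2,4]=1  [4,8]=2  [7,8]=1
  size 3 → [2,4,8]=3  [4,7,8]=3  [6,7,8]=1
  size 4 → [2,4,7,8]=6  [4,6,7,8]=4  [5,6,7,8]=1
  size 5 → [0,5,6,7,8]=1  [2,4,6,7,8]=10  [3,5,6,7,8]=1  [4,5,6,7,8]=5
  size 6 → [0,3,5,6,7,8]=2  [0,4,5,6,7,8]=6  [1,3,5,6,7,8]=1  [2,4,5,6,7,8]=15  [3,4,5,6,7,8]=6
  size 7 → [0,1,3,5,6,7,8]=3  [0,2,4,5,6,7,8]=21  [0,3,4,5,6,7,8]=14  [1,3,4,5,6,7,8]=7  [2,3,4,5,6,7,8]=21
  first=0(e) contributes 28
  first=1(b) contributes 56
  first=2(c) contributes 24
|[w]| = 108

108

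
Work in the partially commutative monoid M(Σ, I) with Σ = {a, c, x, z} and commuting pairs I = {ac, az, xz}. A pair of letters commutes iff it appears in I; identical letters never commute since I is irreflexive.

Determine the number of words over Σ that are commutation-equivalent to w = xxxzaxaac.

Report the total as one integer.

#0=x has no predecessor
#1=x depends on [0:x]
#2=x depends on [1:x]
#3=z has no predecessor
#4=a depends on [2:x]
#5=x depends on [4:a]
#6=a depends on [5:x]
#7=a depends on [6:a]
#8=c depends on [3:z, 5:x]
sources: [0:x, 3:z]
N(rest) = Σ N(rest − s) over sources s of rest; N(one piece) = 1:
  size 1 → [7]=1  [8]=1
  size 2 → [3,8]=1  [6,7]=1  [7,8]=2
  size 3 → [3,7,8]=3  [6,7,8]=3
  size 4 → [3,6,7,8]=6  [5,6,7,8]=3
  size 5 → [3,5,6,7,8]=9  [4,5,6,7,8]=3
  size 6 → [2,4,5,6,7,8]=3  [3,4,5,6,7,8]=12
  size 7 → [1,2,4,5,6,7,8]=3  [2,3,4,5,6,7,8]=15
  first=0(x) contributes 18
  first=3(z) contributes 3
|[w]| = 21

21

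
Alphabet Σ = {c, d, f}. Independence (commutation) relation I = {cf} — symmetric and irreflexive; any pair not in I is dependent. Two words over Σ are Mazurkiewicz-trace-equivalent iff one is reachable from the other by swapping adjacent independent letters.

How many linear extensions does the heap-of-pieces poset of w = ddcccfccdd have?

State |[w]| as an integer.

0(d) covers ∅
1(d) covers 0:d
2(c) covers 1:d
3(c) covers 2:c
4(c) covers 3:c
5(f) covers 1:d
6(c) covers 4:c
7(c) covers 6:c
8(d) covers 5:f, 7:c
9(d) covers 8:d
floor of heap: 0:d
completions by unplaced set U, small U first (add the entries for U minus each lowest piece of U):
  |U|=1: {9}:1
  |U|=2: {8,9}:1
  |U|=3: {5,8,9}:1  {7,8,9}:1
  |U|=4: {5,7,8,9}:2  {6,7,8,9}:1
  |U|=5: {4,6,7,8,9}:1  {5,6,7,8,9}:3
  |U|=6: {3,4,6,7,8,9}:1  {4,5,6,7,8,9}:4
  |U|=7: {2,3,4,6,7,8,9}:1  {3,4,5,6,7,8,9}:5
  |U|=8: {2,3,4,5,6,7,8,9}:6
  start at 0(d): 6

6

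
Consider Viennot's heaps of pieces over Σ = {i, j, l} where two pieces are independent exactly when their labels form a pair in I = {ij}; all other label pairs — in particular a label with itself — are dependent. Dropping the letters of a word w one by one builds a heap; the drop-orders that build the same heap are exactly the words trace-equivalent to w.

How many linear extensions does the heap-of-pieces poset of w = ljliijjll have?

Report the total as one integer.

6

#0=l has no predecessor
#1=j depends on [0:l]
#2=l depends on [1:j]
#3=i depends on [2:l]
#4=i depends on [3:i]
#5=j depends on [2:l]
#6=j depends on [5:j]
#7=l depends on [4:i, 6:j]
#8=l depends on [7:l]
sources: [0:l]
N(rest) = Σ N(rest − s) over sources s of rest; N(one piece) = 1:
  size 1 → [8]=1
  size 2 → [7,8]=1
  size 3 → [4,7,8]=1  [6,7,8]=1
  size 4 → [3,4,7,8]=1  [4,6,7,8]=2  [5,6,7,8]=1
  size 5 → [3,4,6,7,8]=3  [4,5,6,7,8]=3
  size 6 → [3,4,5,6,7,8]=6
  size 7 → [2,3,4,5,6,7,8]=6
  first=0(l) contributes 6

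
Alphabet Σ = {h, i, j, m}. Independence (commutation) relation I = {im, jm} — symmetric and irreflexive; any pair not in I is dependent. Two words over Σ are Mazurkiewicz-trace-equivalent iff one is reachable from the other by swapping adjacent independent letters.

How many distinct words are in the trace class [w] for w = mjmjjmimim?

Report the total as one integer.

piece 0:m — minimal
piece 1:j — minimal
piece 2:m rests on {0:m}
piece 3:j rests on {1:j}
piece 4:j rests on {3:j}
piece 5:m rests on {2:m}
piece 6:i rests on {4:j}
piece 7:m rests on {5:m}
piece 8:i rests on {6:i}
piece 9:m rests on {7:m}
minimal pieces: {0:m, 1:j}
ways to finish when only these pieces remain (= sum over removing one remaining piece with nothing left below it):
  1 left: {8}→1  {9}→1
  2 left: {6,8}→1  {7,9}→1  {8,9}→2
  3 left: {4,6,8}→1  {5,7,9}→1  {6,8,9}→3  {7,8,9}→3
  4 left: {2,5,7,9}→1  {3,4,6,8}→1  {4,6,8,9}→4  {5,7,8,9}→4  {6,7,8,9}→6
  5 left: {0,2,5,7,9}→1  {1,3,4,6,8}→1  {2,5,7,8,9}→5  {3,4,6,8,9}→5  {4,6,7,8,9}→10  {5,6,7,8,9}→10
  6 left: {0,2,5,7,8,9}→6  {1,3,4,6,8,9}→6  {2,5,6,7,8,9}→15  {3,4,6,7,8,9}→15  {4,5,6,7,8,9}→20
  7 left: {0,2,5,6,7,8,9}→21  {1,3,4,6,7,8,9}→21  {2,4,5,6,7,8,9}→35  {3,4,5,6,7,8,9}→35
  8 left: {0,2,4,5,6,7,8,9}→56  {1,3,4,5,6,7,8,9}→56  {2,3,4,5,6,7,8,9}→70
  placing 0:m first → 126 extensions
  placing 1:j first → 126 extensions
total linear extensions = 252

252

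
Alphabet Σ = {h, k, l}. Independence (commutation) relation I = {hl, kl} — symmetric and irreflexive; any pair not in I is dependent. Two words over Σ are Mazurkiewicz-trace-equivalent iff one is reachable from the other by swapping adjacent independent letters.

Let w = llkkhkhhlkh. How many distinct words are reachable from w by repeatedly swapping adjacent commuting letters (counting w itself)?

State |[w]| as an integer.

165

0(l) covers ∅
1(l) covers 0:l
2(k) covers ∅
3(k) covers 2:k
4(h) covers 3:k
5(k) covers 4:h
6(h) covers 5:k
7(h) covers 6:h
8(l) covers 1:l
9(k) covers 7:h
10(h) covers 9:k
floor of heap: 0:l, 2:k
completions by unplaced set U, small U first (add the entries for U minus each lowest piece of U):
  |U|=1: {8}:1  {10}:1
  |U|=2: {1,8}:1  {8,10}:2  {9,10}:1
  |U|=3: {0,1,8}:1  {1,8,10}:3  {7,9,10}:1  {8,9,10}:3
  |U|=4: {0,1,8,10}:4  {1,8,9,10}:6  {6,7,9,10}:1  {7,8,9,10}:4
  |U|=5: {0,1,8,9,10}:10  {1,7,8,9,10}:10  {5,6,7,9,10}:1  {6,7,8,9,10}:5
  |U|=6: {0,1,7,8,9,10}:20  {1,6,7,8,9,10}:15  {4,5,6,7,9,10}:1  {5,6,7,8,9,10}:6
  |U|=7: {0,1,6,7,8,9,10}:35  {1,5,6,7,8,9,10}:21  {3,4,5,6,7,9,10}:1  {4,5,6,7,8,9,10}:7
  |U|=8: {0,1,5,6,7,8,9,10}:56  {1,4,5,6,7,8,9,10}:28  {2,3,4,5,6,7,9,10}:1  {3,4,5,6,7,8,9,10}:8
  |U|=9: {0,1,4,5,6,7,8,9,10}:84  {1,3,4,5,6,7,8,9,10}:36  {2,3,4,5,6,7,8,9,10}:9
  start at 0(l): 45
  start at 2(k): 120
sum over floor = 165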